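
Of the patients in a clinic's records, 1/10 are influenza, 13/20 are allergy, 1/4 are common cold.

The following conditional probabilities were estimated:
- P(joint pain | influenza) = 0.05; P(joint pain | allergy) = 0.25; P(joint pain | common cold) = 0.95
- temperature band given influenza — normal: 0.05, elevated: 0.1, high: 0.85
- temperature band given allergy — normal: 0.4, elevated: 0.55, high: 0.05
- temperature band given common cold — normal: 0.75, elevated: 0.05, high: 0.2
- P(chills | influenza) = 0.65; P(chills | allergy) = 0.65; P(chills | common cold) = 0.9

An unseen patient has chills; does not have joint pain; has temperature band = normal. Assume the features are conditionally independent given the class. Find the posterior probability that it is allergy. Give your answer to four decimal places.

0.9167

influenza: 0.1 × (1−0.05) × 0.05 × 0.65 = 0.0030875
allergy: 0.65 × (1−0.25) × 0.4 × 0.65 = 0.12675
common cold: 0.25 × (1−0.95) × 0.75 × 0.9 = 0.0084375
P(allergy | x) = 0.12675 / 0.138275 ≈ 0.9167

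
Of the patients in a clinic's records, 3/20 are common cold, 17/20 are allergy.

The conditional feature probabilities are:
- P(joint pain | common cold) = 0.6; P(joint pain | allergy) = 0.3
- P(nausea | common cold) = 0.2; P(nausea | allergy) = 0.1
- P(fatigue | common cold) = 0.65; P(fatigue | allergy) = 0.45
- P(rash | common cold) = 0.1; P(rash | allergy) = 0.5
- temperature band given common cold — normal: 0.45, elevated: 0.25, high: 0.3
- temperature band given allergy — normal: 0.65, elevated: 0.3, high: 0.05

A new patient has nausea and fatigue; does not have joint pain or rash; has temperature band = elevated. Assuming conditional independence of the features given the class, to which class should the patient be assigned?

allergy

common cold: 0.15 × (1−0.6) × 0.2 × 0.65 × (1−0.1) × 0.25 = 0.001755
allergy: 0.85 × (1−0.3) × 0.1 × 0.45 × (1−0.5) × 0.3 = 0.00401625
Highest score → allergy.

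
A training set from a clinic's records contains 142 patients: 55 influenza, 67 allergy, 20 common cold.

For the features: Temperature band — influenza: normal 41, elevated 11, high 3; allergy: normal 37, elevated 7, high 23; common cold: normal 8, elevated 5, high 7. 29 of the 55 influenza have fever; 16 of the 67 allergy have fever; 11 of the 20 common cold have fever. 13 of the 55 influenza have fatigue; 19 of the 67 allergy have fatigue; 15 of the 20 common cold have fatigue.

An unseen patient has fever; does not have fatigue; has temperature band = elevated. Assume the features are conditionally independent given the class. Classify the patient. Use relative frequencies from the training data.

influenza: (55/142) × (11/55) × (29/55) × (42/55) ≈ 0.0311908
allergy: (67/142) × (7/67) × (16/67) × (48/67) ≈ 0.00843376
common cold: (20/142) × (5/20) × (11/20) × (5/20) ≈ 0.00484155
Highest score → influenza.

influenza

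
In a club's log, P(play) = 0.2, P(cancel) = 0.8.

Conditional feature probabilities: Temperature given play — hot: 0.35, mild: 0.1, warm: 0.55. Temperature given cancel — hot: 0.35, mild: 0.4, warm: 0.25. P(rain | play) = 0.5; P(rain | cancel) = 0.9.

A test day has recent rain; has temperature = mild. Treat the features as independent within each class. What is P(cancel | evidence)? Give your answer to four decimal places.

play: 0.2 × 0.1 × 0.5 = 0.01
cancel: 0.8 × 0.4 × 0.9 = 0.288
P(cancel | x) = 0.288 / 0.298 ≈ 0.9664

0.9664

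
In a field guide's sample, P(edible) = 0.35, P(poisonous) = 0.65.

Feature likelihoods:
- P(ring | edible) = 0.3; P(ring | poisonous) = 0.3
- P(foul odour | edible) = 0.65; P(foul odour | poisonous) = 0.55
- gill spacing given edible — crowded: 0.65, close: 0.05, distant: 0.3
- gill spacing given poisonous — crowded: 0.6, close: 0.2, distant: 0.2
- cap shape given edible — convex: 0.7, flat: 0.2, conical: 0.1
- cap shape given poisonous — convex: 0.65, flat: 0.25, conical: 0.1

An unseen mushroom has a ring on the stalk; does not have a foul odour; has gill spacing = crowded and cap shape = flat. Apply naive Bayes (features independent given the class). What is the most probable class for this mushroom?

poisonous

edible: 0.35 × 0.3 × (1−0.65) × 0.65 × 0.2 = 0.0047775
poisonous: 0.65 × 0.3 × (1−0.55) × 0.6 × 0.25 = 0.0131625
Highest score → poisonous.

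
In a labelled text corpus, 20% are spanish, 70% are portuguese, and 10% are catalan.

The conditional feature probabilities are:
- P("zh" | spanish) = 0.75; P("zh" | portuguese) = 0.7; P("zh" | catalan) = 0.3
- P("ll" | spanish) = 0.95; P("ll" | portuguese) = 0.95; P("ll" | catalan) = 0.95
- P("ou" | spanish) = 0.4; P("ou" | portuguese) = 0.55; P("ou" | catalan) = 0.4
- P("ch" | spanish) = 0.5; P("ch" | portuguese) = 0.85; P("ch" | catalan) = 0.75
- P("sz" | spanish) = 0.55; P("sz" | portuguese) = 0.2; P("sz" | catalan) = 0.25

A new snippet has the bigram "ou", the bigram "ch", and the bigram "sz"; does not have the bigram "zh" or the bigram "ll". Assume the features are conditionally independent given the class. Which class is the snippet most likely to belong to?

portuguese

spanish: 0.2 × (1−0.75) × (1−0.95) × 0.4 × 0.5 × 0.55 = 0.000275
portuguese: 0.7 × (1−0.7) × (1−0.95) × 0.55 × 0.85 × 0.2 = 0.00098175
catalan: 0.1 × (1−0.3) × (1−0.95) × 0.4 × 0.75 × 0.25 = 0.0002625
Highest score → portuguese.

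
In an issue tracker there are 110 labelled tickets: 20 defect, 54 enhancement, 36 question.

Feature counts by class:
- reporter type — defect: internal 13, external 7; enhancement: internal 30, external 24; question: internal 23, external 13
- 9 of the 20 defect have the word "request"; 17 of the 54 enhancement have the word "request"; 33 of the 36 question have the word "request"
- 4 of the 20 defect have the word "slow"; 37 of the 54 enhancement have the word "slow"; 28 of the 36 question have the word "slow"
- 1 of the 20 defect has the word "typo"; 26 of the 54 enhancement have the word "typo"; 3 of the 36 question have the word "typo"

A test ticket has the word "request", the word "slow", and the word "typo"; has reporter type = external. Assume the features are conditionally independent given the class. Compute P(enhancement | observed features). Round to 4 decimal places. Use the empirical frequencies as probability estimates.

0.7561

defect: (20/110) × (7/20) × (9/20) × (4/20) × (1/20) ≈ 0.000286364
enhancement: (54/110) × (24/54) × (17/54) × (37/54) × (26/54) ≈ 0.0226601
question: (36/110) × (13/36) × (33/36) × (28/36) × (3/36) ≈ 0.0070216
P(enhancement | x) = 0.0226601 / 0.029968064 ≈ 0.7561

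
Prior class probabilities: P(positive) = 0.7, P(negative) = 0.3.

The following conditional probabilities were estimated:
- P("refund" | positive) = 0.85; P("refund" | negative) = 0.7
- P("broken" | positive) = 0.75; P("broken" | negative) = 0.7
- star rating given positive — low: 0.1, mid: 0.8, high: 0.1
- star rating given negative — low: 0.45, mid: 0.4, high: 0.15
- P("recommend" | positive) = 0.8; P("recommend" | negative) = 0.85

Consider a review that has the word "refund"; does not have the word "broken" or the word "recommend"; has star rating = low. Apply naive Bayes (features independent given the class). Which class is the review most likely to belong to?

negative

positive: 0.7 × 0.85 × (1−0.75) × 0.1 × (1−0.8) = 0.002975
negative: 0.3 × 0.7 × (1−0.7) × 0.45 × (1−0.85) = 0.0042525
Highest score → negative.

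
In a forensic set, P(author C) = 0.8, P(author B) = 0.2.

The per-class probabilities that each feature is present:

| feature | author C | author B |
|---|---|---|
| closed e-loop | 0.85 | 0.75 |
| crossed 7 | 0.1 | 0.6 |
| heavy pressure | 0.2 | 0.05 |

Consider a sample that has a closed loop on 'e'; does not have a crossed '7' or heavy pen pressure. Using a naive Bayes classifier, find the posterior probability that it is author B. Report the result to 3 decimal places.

0.104

author C: 0.8 × 0.85 × (1−0.1) × (1−0.2) = 0.4896
author B: 0.2 × 0.75 × (1−0.6) × (1−0.05) = 0.057
P(author B | x) = 0.057 / 0.5466 ≈ 0.104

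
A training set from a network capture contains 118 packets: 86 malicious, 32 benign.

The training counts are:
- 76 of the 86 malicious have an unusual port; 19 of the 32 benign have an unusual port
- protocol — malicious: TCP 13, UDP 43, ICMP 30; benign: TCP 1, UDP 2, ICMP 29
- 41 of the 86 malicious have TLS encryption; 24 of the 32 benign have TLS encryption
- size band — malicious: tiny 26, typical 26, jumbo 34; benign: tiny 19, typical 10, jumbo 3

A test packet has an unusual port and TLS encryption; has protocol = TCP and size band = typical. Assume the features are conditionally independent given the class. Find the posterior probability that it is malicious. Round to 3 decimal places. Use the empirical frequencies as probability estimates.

0.922

malicious: (86/118) × (76/86) × (13/86) × (41/86) × (26/86) ≈ 0.0140326
benign: (32/118) × (19/32) × (1/32) × (24/32) × (10/32) ≈ 0.00117932
P(malicious | x) = 0.0140326 / 0.01521192 ≈ 0.922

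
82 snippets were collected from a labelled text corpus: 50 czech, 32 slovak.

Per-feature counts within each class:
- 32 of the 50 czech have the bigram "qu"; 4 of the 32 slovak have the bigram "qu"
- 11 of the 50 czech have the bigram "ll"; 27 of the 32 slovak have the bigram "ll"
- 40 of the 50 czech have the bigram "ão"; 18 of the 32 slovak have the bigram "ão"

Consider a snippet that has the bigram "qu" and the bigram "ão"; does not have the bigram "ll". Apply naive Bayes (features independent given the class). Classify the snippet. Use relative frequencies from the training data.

czech

czech: (50/82) × (32/50) × (39/50) × (40/50) ≈ 0.243512
slovak: (32/82) × (4/32) × (5/32) × (18/32) ≈ 0.00428735
Highest score → czech.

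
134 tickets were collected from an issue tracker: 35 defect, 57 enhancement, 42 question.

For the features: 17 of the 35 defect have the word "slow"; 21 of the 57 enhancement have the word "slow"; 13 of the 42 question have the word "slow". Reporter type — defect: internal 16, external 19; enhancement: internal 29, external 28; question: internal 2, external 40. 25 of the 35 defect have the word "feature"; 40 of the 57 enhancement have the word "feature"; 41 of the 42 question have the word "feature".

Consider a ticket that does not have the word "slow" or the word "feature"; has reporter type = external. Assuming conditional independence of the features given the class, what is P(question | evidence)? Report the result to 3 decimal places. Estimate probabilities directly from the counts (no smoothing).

0.075

defect: (35/134) × (18/35) × (19/35) × (10/35) ≈ 0.0208346
enhancement: (57/134) × (36/57) × (28/57) × (17/57) ≈ 0.03936
question: (42/134) × (29/42) × (40/42) × (1/42) ≈ 0.00490744
P(question | x) = 0.00490744 / 0.06510204 ≈ 0.075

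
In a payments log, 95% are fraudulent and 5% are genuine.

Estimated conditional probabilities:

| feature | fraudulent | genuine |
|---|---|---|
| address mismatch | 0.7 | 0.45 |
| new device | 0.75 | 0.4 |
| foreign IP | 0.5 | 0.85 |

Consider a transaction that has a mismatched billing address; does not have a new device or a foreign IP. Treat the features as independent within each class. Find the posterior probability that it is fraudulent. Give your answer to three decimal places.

fraudulent: 0.95 × 0.7 × (1−0.75) × (1−0.5) = 0.083125
genuine: 0.05 × 0.45 × (1−0.4) × (1−0.85) = 0.002025
P(fraudulent | x) = 0.083125 / 0.08515 ≈ 0.976

0.976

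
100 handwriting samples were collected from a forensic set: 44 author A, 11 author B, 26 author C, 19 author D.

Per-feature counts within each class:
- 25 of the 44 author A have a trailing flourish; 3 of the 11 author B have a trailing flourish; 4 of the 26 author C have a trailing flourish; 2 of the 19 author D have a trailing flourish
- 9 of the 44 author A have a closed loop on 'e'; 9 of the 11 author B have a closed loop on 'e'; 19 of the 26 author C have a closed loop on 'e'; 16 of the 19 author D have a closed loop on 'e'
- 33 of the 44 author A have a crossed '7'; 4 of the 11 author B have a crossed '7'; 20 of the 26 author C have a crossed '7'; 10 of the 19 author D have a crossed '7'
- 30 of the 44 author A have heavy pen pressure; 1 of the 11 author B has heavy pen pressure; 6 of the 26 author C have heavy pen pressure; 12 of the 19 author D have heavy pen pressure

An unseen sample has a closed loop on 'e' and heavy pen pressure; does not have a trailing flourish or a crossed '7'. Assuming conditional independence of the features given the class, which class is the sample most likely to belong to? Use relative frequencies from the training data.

author A: (44/100) × (19/44) × (9/44) × (11/44) × (30/44) ≈ 0.00662448
author B: (11/100) × (8/11) × (9/11) × (7/11) × (1/11) ≈ 0.00378663
author C: (26/100) × (22/26) × (19/26) × (6/26) × (6/26) ≈ 0.00856168
author D: (19/100) × (17/19) × (16/19) × (9/19) × (12/19) ≈ 0.0428284
Highest score → author D.

author D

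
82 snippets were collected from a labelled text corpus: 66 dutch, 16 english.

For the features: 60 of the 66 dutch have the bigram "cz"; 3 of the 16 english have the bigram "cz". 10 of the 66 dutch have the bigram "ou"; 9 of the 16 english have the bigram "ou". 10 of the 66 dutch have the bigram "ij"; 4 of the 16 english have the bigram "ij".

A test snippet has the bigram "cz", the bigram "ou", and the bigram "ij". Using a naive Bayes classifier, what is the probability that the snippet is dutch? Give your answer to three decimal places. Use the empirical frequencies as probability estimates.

dutch: (66/82) × (60/66) × (10/66) × (10/66) ≈ 0.0167977
english: (16/82) × (3/16) × (9/16) × (4/16) ≈ 0.00514482
P(dutch | x) = 0.0167977 / 0.02194252 ≈ 0.766

0.766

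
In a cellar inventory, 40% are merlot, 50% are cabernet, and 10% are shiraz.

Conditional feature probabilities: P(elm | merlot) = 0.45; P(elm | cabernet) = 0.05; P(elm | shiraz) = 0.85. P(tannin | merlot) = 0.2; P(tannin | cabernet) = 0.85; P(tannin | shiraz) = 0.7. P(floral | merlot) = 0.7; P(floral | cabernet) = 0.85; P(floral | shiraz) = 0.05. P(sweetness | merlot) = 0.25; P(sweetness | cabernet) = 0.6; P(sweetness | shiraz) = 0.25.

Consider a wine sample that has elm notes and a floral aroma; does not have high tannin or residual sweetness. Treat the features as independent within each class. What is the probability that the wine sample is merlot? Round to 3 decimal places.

0.971

merlot: 0.4 × 0.45 × (1−0.2) × 0.7 × (1−0.25) = 0.0756
cabernet: 0.5 × 0.05 × (1−0.85) × 0.85 × (1−0.6) = 0.001275
shiraz: 0.1 × 0.85 × (1−0.7) × 0.05 × (1−0.25) = 0.00095625
P(merlot | x) = 0.0756 / 0.07783125 ≈ 0.971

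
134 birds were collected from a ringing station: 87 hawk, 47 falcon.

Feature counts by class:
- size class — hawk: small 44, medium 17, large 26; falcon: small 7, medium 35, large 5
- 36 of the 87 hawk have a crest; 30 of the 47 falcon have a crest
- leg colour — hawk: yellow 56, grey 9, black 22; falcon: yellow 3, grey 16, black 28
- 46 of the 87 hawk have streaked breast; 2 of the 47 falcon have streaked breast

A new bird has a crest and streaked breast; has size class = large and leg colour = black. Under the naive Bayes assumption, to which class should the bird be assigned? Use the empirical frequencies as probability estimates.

hawk

hawk: (87/134) × (26/87) × (36/87) × (22/87) × (46/87) ≈ 0.0107348
falcon: (47/134) × (5/47) × (30/47) × (28/47) × (2/47) ≈ 0.000603783
Highest score → hawk.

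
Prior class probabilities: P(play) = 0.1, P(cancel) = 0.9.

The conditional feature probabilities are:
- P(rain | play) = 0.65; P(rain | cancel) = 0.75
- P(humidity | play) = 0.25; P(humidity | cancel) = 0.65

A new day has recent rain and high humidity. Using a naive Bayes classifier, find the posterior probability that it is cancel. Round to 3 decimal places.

play: 0.1 × 0.65 × 0.25 = 0.01625
cancel: 0.9 × 0.75 × 0.65 = 0.43875
P(cancel | x) = 0.43875 / 0.455 ≈ 0.964

0.964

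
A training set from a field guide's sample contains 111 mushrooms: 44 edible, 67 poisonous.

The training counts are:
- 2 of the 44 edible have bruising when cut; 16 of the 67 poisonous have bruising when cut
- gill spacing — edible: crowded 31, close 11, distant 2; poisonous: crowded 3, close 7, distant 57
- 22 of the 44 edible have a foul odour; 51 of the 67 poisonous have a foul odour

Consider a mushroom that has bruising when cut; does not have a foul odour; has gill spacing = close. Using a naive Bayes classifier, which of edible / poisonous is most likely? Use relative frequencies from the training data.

poisonous

edible: (44/111) × (2/44) × (11/44) × (22/44) ≈ 0.00225225
poisonous: (67/111) × (16/67) × (7/67) × (16/67) ≈ 0.00359638
Highest score → poisonous.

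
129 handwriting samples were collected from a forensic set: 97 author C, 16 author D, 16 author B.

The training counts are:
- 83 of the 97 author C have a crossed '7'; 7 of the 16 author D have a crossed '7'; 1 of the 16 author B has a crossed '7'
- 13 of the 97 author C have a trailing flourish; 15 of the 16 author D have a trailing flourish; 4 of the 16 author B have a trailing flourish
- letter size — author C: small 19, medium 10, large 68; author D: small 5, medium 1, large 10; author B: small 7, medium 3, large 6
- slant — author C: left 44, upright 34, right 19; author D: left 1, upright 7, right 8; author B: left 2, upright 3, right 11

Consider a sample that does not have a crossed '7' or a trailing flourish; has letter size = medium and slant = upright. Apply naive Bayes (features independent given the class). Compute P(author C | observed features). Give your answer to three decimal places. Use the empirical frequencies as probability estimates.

author C: (97/129) × (14/97) × (84/97) × (10/97) × (34/97) ≈ 0.00339611
author D: (16/129) × (9/16) × (1/16) × (1/16) × (7/16) ≈ 0.000119231
author B: (16/129) × (15/16) × (12/16) × (3/16) × (3/16) ≈ 0.00306595
P(author C | x) = 0.00339611 / 0.006581291 ≈ 0.516

0.516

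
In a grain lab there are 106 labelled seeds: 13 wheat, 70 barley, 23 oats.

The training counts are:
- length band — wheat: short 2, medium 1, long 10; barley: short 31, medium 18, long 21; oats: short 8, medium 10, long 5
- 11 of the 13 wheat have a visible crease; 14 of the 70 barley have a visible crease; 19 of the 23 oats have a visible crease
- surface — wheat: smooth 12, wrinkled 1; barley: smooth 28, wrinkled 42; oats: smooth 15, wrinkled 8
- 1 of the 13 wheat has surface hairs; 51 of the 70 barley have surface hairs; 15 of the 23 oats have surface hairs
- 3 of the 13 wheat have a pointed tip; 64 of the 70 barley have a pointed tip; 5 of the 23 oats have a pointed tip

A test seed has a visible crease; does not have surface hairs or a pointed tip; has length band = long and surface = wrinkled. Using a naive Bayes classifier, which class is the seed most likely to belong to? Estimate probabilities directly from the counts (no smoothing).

wheat: (13/106) × (10/13) × (11/13) × (1/13) × (12/13) × (10/13) ≈ 0.00436008
barley: (70/106) × (21/70) × (14/70) × (42/70) × (19/70) × (6/70) ≈ 0.0005531
oats: (23/106) × (5/23) × (19/23) × (8/23) × (8/23) × (18/23) ≈ 0.00368943
Highest score → wheat.

wheat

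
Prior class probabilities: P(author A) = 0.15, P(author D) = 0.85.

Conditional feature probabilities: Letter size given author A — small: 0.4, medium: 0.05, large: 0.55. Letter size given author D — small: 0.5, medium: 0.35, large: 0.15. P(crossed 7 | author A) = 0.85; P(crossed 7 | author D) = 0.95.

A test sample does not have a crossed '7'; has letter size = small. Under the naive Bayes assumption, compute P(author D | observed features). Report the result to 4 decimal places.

author A: 0.15 × 0.4 × (1−0.85) = 0.009
author D: 0.85 × 0.5 × (1−0.95) = 0.02125
P(author D | x) = 0.02125 / 0.03025 ≈ 0.7025

0.7025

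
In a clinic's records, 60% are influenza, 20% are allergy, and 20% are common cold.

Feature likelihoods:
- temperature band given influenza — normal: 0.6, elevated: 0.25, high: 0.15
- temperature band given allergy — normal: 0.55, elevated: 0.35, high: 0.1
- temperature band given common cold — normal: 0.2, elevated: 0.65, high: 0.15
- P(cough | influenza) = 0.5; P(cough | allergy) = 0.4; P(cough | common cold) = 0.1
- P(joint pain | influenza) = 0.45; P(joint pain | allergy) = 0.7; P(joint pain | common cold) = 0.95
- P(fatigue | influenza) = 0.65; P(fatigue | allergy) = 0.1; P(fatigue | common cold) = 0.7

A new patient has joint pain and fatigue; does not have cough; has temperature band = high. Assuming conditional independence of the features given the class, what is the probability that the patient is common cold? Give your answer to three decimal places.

influenza: 0.6 × 0.15 × (1−0.5) × 0.45 × 0.65 = 0.0131625
allergy: 0.2 × 0.1 × (1−0.4) × 0.7 × 0.1 = 0.00084
common cold: 0.2 × 0.15 × (1−0.1) × 0.95 × 0.7 = 0.017955
P(common cold | x) = 0.017955 / 0.0319575 ≈ 0.562

0.562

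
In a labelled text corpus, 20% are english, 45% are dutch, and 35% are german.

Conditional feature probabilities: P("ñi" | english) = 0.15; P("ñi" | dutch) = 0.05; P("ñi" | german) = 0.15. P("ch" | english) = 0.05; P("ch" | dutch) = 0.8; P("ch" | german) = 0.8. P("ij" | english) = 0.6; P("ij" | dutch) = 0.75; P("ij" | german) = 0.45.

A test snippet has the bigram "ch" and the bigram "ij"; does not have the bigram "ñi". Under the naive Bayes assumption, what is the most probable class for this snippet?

english: 0.2 × (1−0.15) × 0.05 × 0.6 = 0.0051
dutch: 0.45 × (1−0.05) × 0.8 × 0.75 = 0.2565
german: 0.35 × (1−0.15) × 0.8 × 0.45 = 0.1071
Highest score → dutch.

dutch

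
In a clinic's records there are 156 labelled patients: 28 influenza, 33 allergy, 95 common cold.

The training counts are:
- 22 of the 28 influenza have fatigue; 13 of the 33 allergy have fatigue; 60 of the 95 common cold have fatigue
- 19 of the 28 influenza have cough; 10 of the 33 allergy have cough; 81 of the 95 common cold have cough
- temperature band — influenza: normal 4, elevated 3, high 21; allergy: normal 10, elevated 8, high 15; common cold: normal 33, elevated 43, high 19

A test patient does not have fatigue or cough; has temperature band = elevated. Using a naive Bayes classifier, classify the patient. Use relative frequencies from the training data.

influenza: (28/156) × (6/28) × (9/28) × (3/28) ≈ 0.00132457
allergy: (33/156) × (20/33) × (23/33) × (8/33) ≈ 0.0216618
common cold: (95/156) × (35/95) × (14/95) × (43/95) ≈ 0.0149656
Highest score → allergy.

allergy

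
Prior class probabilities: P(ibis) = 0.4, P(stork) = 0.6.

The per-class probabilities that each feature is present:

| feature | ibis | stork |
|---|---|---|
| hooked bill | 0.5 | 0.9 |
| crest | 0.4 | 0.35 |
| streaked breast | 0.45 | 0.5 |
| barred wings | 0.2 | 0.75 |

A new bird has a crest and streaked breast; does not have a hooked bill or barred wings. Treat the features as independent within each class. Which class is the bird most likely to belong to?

ibis: 0.4 × (1−0.5) × 0.4 × 0.45 × (1−0.2) = 0.0288
stork: 0.6 × (1−0.9) × 0.35 × 0.5 × (1−0.75) = 0.002625
Highest score → ibis.

ibis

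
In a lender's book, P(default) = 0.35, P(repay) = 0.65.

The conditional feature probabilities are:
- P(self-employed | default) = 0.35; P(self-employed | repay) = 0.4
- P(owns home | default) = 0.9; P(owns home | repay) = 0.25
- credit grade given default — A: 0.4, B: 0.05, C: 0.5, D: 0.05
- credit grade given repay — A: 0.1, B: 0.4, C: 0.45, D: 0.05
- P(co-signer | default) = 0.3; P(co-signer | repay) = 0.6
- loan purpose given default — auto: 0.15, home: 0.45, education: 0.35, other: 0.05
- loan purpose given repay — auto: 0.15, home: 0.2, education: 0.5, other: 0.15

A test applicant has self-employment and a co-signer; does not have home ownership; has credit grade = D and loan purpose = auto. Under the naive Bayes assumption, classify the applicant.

default: 0.35 × 0.35 × (1−0.9) × 0.05 × 0.3 × 0.15 = 0.0000275625
repay: 0.65 × 0.4 × (1−0.25) × 0.05 × 0.6 × 0.15 = 0.0008775
Highest score → repay.

repay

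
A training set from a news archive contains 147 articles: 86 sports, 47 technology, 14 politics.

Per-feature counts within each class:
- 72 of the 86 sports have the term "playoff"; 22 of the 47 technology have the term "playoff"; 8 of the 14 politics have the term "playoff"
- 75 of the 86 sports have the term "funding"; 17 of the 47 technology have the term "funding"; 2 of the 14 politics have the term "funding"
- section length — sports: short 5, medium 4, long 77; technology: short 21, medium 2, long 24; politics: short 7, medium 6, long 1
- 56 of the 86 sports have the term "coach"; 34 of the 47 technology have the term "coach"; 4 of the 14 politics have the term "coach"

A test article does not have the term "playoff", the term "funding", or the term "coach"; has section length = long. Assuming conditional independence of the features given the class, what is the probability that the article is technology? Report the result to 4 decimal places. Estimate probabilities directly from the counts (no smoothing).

0.7328

sports: (86/147) × (14/86) × (11/86) × (77/86) × (30/86) ≈ 0.0038047
technology: (47/147) × (25/47) × (30/47) × (24/47) × (13/47) ≈ 0.0153322
politics: (14/147) × (6/14) × (12/14) × (1/14) × (10/14) ≈ 0.00178497
P(technology | x) = 0.0153322 / 0.02092187 ≈ 0.7328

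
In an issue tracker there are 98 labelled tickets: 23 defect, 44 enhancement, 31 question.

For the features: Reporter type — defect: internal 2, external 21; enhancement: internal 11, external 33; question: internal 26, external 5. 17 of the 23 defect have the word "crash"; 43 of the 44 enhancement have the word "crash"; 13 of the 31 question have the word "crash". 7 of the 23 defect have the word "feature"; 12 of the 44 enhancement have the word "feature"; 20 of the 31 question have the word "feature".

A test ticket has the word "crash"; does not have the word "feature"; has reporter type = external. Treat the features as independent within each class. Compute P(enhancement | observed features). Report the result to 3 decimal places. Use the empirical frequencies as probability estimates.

defect: (23/98) × (21/23) × (17/23) × (16/23) ≈ 0.110181
enhancement: (44/98) × (33/44) × (43/44) × (32/44) ≈ 0.239332
question: (31/98) × (5/31) × (13/31) × (11/31) ≈ 0.00759201
P(enhancement | x) = 0.239332 / 0.35710501 ≈ 0.670

0.670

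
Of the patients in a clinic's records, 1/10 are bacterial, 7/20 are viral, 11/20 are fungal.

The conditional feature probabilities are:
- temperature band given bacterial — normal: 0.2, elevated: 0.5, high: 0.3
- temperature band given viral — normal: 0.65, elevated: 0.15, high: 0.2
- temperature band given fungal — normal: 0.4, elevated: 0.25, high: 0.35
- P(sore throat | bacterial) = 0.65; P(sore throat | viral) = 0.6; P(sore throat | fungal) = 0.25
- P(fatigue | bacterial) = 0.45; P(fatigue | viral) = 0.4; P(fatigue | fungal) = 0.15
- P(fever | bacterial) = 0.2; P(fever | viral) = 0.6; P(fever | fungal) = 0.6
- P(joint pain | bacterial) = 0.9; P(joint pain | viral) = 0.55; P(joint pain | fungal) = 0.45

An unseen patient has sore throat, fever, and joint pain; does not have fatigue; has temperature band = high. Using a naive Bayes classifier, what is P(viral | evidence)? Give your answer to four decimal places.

0.3906

bacterial: 0.1 × 0.3 × 0.65 × (1−0.45) × 0.2 × 0.9 = 0.0019305
viral: 0.35 × 0.2 × 0.6 × (1−0.4) × 0.6 × 0.55 = 0.008316
fungal: 0.55 × 0.35 × 0.25 × (1−0.15) × 0.6 × 0.45 = 0.0110446875
P(viral | x) = 0.008316 / 0.0212911875 ≈ 0.3906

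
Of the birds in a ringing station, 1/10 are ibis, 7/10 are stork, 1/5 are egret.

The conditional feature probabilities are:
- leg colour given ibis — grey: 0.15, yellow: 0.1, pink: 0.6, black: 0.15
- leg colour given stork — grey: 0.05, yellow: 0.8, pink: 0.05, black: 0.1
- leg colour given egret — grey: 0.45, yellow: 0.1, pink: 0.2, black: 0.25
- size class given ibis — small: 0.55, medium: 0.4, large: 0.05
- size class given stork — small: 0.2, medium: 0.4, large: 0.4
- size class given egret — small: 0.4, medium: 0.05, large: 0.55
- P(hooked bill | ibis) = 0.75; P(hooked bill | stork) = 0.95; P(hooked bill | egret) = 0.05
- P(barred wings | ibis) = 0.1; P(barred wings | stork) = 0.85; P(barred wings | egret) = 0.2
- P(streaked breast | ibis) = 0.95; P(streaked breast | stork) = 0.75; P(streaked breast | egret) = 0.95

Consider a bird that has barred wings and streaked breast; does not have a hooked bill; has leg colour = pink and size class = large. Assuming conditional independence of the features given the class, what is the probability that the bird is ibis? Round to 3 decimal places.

0.016

ibis: 0.1 × 0.6 × 0.05 × (1−0.75) × 0.1 × 0.95 = 0.00007125
stork: 0.7 × 0.05 × 0.4 × (1−0.95) × 0.85 × 0.75 = 0.00044625
egret: 0.2 × 0.2 × 0.55 × (1−0.05) × 0.2 × 0.95 = 0.003971
P(ibis | x) = 0.00007125 / 0.0044885 ≈ 0.016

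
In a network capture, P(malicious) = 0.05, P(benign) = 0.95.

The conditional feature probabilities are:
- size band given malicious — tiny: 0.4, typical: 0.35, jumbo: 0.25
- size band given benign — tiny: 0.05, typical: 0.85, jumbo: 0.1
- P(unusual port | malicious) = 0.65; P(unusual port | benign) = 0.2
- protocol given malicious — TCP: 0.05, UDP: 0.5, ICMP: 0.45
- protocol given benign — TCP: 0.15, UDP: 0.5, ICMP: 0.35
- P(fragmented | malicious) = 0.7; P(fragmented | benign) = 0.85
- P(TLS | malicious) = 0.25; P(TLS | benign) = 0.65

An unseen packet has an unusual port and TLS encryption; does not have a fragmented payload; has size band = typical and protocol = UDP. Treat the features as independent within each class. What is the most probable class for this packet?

benign

malicious: 0.05 × 0.35 × 0.65 × 0.5 × (1−0.7) × 0.25 = 0.0004265625
benign: 0.95 × 0.85 × 0.2 × 0.5 × (1−0.85) × 0.65 = 0.007873125
Highest score → benign.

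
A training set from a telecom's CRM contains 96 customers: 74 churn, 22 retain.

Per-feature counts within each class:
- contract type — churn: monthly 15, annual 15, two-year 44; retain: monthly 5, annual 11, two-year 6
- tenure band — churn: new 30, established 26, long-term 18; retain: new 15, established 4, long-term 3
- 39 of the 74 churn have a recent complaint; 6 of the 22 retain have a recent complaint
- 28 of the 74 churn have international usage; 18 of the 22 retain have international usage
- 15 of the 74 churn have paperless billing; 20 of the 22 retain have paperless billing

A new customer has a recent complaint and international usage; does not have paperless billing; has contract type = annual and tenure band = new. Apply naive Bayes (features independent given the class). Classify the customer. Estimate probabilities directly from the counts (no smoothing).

churn: (74/96) × (15/74) × (30/74) × (39/74) × (28/74) × (59/74) ≈ 0.0100714
retain: (22/96) × (11/22) × (15/22) × (6/22) × (18/22) × (2/22) ≈ 0.0015848
Highest score → churn.

churn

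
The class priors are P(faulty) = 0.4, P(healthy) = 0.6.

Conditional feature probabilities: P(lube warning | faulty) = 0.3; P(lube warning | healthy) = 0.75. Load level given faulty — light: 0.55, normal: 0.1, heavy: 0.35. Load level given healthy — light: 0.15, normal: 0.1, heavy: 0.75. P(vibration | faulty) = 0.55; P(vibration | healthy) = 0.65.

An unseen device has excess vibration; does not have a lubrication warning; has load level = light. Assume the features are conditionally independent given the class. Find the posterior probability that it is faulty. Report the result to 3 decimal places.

0.853

faulty: 0.4 × (1−0.3) × 0.55 × 0.55 = 0.0847
healthy: 0.6 × (1−0.75) × 0.15 × 0.65 = 0.014625
P(faulty | x) = 0.0847 / 0.099325 ≈ 0.853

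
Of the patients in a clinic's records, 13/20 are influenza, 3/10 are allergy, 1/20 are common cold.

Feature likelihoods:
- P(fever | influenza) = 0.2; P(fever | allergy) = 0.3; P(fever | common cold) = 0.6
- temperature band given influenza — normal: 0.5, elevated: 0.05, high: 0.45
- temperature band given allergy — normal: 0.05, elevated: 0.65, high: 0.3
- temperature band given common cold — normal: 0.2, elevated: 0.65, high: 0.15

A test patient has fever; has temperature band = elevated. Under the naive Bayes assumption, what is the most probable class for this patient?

influenza: 0.65 × 0.2 × 0.05 = 0.0065
allergy: 0.3 × 0.3 × 0.65 = 0.0585
common cold: 0.05 × 0.6 × 0.65 = 0.0195
Highest score → allergy.

allergy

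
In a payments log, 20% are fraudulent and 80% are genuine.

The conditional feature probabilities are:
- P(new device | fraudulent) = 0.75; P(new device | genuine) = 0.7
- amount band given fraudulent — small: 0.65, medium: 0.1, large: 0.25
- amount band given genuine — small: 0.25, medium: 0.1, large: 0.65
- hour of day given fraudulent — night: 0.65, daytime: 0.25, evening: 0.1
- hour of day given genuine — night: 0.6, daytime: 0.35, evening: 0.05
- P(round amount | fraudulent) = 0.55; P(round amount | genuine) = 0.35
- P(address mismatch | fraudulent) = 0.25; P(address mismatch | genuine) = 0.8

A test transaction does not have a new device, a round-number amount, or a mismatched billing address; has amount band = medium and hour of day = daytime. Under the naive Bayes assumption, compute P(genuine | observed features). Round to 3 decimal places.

fraudulent: 0.2 × (1−0.75) × 0.1 × 0.25 × (1−0.55) × (1−0.25) = 0.000421875
genuine: 0.8 × (1−0.7) × 0.1 × 0.35 × (1−0.35) × (1−0.8) = 0.001092
P(genuine | x) = 0.001092 / 0.001513875 ≈ 0.721

0.721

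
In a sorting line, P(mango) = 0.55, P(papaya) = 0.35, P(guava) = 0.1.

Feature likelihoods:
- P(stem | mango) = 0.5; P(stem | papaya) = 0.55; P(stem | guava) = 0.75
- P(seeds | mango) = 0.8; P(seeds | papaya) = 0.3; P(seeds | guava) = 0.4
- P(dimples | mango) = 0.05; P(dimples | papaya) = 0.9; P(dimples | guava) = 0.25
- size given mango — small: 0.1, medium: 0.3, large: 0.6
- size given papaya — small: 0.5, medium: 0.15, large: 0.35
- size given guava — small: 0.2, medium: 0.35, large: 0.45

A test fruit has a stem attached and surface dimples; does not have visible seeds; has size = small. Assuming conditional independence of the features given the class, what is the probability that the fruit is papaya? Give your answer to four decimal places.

mango: 0.55 × 0.5 × (1−0.8) × 0.05 × 0.1 = 0.000275
papaya: 0.35 × 0.55 × (1−0.3) × 0.9 × 0.5 = 0.0606375
guava: 0.1 × 0.75 × (1−0.4) × 0.25 × 0.2 = 0.00225
P(papaya | x) = 0.0606375 / 0.0631625 ≈ 0.9600

0.9600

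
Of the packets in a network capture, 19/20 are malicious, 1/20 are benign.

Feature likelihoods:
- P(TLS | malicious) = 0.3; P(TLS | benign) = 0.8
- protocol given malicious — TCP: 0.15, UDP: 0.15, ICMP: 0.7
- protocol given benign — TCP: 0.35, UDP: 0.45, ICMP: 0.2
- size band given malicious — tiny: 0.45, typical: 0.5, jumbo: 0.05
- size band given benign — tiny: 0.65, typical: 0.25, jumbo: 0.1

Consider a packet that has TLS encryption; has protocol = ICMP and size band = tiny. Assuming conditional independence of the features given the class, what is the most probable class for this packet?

malicious

malicious: 0.95 × 0.3 × 0.7 × 0.45 = 0.089775
benign: 0.05 × 0.8 × 0.2 × 0.65 = 0.0052
Highest score → malicious.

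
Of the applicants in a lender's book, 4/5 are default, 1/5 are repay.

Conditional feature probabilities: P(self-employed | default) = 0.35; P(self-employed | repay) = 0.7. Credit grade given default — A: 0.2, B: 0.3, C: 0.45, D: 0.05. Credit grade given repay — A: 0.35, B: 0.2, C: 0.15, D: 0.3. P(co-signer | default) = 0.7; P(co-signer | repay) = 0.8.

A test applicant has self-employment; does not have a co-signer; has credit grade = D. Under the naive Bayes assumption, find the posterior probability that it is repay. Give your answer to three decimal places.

0.667

default: 0.8 × 0.35 × 0.05 × (1−0.7) = 0.0042
repay: 0.2 × 0.7 × 0.3 × (1−0.8) = 0.0084
P(repay | x) = 0.0084 / 0.0126 ≈ 0.667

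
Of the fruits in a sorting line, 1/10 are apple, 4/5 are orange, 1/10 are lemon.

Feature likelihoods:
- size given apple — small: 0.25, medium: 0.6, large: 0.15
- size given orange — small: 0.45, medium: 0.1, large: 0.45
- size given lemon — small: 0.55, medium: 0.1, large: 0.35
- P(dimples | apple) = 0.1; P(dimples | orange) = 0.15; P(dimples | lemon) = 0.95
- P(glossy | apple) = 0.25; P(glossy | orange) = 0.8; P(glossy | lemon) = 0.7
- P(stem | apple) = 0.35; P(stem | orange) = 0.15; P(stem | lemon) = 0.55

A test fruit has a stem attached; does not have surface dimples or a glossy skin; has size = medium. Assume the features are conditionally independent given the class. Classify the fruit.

apple

apple: 0.1 × 0.6 × (1−0.1) × (1−0.25) × 0.35 = 0.014175
orange: 0.8 × 0.1 × (1−0.15) × (1−0.8) × 0.15 = 0.00204
lemon: 0.1 × 0.1 × (1−0.95) × (1−0.7) × 0.55 = 0.0000825
Highest score → apple.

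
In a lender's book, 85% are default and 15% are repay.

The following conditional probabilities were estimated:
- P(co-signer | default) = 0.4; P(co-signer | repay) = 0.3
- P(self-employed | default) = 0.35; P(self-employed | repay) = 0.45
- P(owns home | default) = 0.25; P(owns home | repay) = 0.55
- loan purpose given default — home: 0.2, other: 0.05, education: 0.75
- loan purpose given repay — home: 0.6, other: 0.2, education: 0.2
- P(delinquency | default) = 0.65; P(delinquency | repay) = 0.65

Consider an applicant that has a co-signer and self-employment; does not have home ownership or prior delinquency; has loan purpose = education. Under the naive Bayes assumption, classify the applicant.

default: 0.85 × 0.4 × 0.35 × (1−0.25) × 0.75 × (1−0.65) = 0.023428125
repay: 0.15 × 0.3 × 0.45 × (1−0.55) × 0.2 × (1−0.65) = 0.000637875
Highest score → default.

default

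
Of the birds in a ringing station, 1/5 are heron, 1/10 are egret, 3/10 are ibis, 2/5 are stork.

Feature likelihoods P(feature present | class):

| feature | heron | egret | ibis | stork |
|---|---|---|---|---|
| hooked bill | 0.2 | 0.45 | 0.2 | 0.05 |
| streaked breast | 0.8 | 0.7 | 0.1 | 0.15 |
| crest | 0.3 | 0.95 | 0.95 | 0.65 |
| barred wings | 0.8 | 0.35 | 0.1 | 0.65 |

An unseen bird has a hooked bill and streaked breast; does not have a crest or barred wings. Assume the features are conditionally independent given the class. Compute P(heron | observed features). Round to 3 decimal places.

0.729

heron: 0.2 × 0.2 × 0.8 × (1−0.3) × (1−0.8) = 0.00448
egret: 0.1 × 0.45 × 0.7 × (1−0.95) × (1−0.35) = 0.00102375
ibis: 0.3 × 0.2 × 0.1 × (1−0.95) × (1−0.1) = 0.00027
stork: 0.4 × 0.05 × 0.15 × (1−0.65) × (1−0.65) = 0.0003675
P(heron | x) = 0.00448 / 0.00614125 ≈ 0.729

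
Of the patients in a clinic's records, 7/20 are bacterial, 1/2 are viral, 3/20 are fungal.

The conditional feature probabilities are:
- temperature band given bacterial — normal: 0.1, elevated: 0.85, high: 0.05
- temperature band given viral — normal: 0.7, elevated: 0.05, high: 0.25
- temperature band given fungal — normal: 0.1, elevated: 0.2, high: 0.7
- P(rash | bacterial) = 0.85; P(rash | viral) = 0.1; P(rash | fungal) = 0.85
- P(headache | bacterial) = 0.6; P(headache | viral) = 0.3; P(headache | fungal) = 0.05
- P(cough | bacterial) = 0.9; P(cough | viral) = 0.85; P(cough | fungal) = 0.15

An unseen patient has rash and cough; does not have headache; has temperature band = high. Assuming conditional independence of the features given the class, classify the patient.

fungal

bacterial: 0.35 × 0.05 × 0.85 × (1−0.6) × 0.9 = 0.005355
viral: 0.5 × 0.25 × 0.1 × (1−0.3) × 0.85 = 0.0074375
fungal: 0.15 × 0.7 × 0.85 × (1−0.05) × 0.15 = 0.012718125
Highest score → fungal.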